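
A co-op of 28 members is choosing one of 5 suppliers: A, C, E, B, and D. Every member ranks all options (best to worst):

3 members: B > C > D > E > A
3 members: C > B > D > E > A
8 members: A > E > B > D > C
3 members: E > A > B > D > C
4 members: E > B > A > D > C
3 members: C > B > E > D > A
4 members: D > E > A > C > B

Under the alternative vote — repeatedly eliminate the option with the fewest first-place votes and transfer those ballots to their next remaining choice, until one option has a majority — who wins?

E

Round 1: A 8, C 6, E 7, B 3, D 4. Eliminate B.
Round 2: A 8, C 9, E 7, D 4. Eliminate D.
Round 3: A 8, C 9, E 11. Eliminate A.
Round 4: C 9, E 19. E has a majority.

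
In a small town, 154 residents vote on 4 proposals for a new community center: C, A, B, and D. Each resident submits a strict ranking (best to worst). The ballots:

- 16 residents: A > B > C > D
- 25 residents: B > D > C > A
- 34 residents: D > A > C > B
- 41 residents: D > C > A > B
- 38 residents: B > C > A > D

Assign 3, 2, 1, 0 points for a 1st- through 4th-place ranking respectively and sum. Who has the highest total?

D

C: 16·1 + 25·1 + 34·1 + 41·2 + 38·2 = 233
A: 16·3 + 25·0 + 34·2 + 41·1 + 38·1 = 195
B: 16·2 + 25·3 + 34·0 + 41·0 + 38·3 = 221
D: 16·0 + 25·2 + 34·3 + 41·3 + 38·0 = 275
D has the highest Borda score (275).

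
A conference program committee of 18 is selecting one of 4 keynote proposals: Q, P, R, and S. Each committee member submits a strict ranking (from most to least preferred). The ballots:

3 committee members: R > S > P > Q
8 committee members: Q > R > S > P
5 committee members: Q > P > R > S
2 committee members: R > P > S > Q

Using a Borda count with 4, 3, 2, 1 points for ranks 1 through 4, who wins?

Q: 3·1 + 8·4 + 5·4 + 2·1 = 57
P: 3·2 + 8·1 + 5·3 + 2·3 = 35
R: 3·4 + 8·3 + 5·2 + 2·4 = 54
S: 3·3 + 8·2 + 5·1 + 2·2 = 34
Q has the highest Borda score (57).

Q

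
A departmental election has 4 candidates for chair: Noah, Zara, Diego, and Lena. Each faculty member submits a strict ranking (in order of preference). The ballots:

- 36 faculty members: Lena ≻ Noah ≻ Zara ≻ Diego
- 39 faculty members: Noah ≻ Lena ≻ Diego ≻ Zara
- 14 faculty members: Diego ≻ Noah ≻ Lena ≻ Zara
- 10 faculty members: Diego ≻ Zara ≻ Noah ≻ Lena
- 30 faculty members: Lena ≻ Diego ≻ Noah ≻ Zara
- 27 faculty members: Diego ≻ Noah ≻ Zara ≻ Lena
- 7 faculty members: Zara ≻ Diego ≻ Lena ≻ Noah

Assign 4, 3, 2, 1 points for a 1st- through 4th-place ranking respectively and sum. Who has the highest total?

Noah: 36·3 + 39·4 + 14·3 + 10·2 + 30·2 + 27·3 + 7·1 = 474
Zara: 36·2 + 39·1 + 14·1 + 10·3 + 30·1 + 27·2 + 7·4 = 267
Diego: 36·1 + 39·2 + 14·4 + 10·4 + 30·3 + 27·4 + 7·3 = 429
Lena: 36·4 + 39·3 + 14·2 + 10·1 + 30·4 + 27·1 + 7·2 = 460
Noah has the highest Borda score (474).

Noah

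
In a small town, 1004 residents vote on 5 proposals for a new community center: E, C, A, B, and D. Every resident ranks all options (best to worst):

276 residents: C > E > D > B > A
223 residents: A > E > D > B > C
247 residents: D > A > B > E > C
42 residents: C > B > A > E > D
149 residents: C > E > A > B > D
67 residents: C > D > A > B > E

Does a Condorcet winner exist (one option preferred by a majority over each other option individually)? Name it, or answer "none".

C vs E: 534–470 for C.
C vs A: 534–470 for C.
C vs B: 534–470 for C.
C vs D: 534–470 for C.
C beats every other option head-to-head.

C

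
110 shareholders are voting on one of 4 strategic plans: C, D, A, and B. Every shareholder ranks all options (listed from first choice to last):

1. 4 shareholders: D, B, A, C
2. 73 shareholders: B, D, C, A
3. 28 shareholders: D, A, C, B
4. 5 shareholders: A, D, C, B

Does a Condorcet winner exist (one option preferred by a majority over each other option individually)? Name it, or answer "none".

B vs C: 77–33 for B.
B vs D: 73–37 for B.
B vs A: 77–33 for B.
B beats every other option head-to-head.

B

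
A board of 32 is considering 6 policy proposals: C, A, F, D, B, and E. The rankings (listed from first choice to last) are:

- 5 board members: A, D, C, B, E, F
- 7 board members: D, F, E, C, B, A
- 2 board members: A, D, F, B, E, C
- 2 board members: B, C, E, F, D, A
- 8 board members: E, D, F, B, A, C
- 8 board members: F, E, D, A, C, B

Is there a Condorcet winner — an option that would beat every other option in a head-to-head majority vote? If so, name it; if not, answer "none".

none

Checking pairwise contests:
A beats C 23–9.
F beats A 25–7.
D beats F 22–10.
E beats D 18–14.
C beats B 20–12.
F beats E 17–15.
Every option loses at least one head-to-head, so there is no Condorcet winner.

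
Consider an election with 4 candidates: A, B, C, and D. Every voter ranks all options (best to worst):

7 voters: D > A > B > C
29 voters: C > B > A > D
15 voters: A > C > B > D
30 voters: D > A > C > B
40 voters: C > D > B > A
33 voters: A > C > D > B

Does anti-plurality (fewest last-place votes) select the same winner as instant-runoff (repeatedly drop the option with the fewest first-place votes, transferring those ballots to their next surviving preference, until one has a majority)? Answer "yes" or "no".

no

Anti-plurality — last-place votes: A 40, B 63, C 7, D 44. Winner: C.
Instant-runoff — R1 A 48, B 0, C 69, D 37 (B out); R2 A 48, C 69, D 37 (D out); R3 A 85, C 69 (A winner). Winner: A.
The two methods disagree.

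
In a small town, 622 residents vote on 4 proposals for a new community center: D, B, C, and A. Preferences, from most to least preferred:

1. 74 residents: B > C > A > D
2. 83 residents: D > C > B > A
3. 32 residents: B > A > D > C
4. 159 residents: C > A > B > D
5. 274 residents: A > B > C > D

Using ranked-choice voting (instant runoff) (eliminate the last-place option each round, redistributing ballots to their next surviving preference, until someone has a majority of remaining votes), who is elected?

Round 1: D 83, B 106, C 159, A 274. Eliminate D.
Round 2: B 106, C 242, A 274. Eliminate B.
Round 3: C 316, A 306. C has a majority.

C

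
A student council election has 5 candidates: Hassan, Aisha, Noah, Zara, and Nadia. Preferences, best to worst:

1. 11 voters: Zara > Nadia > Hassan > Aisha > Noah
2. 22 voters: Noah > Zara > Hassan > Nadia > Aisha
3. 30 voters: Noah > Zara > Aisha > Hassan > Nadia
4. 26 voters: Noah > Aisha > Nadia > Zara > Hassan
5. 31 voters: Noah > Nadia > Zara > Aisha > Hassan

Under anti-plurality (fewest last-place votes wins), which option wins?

Last-place votes: Hassan 57, Aisha 22, Noah 11, Zara 0, Nadia 30.
Zara is ranked last by the fewest voters, so Zara wins.

Zara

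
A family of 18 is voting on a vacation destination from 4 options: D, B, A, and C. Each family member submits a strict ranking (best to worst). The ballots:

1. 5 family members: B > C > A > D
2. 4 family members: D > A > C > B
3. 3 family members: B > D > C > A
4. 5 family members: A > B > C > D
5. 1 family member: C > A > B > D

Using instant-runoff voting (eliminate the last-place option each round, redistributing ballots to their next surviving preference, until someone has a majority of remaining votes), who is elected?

A

Round 1: D 4, B 8, A 5, C 1. Eliminate C.
Round 2: D 4, B 8, A 6. Eliminate D.
Round 3: B 8, A 10. A has a majority.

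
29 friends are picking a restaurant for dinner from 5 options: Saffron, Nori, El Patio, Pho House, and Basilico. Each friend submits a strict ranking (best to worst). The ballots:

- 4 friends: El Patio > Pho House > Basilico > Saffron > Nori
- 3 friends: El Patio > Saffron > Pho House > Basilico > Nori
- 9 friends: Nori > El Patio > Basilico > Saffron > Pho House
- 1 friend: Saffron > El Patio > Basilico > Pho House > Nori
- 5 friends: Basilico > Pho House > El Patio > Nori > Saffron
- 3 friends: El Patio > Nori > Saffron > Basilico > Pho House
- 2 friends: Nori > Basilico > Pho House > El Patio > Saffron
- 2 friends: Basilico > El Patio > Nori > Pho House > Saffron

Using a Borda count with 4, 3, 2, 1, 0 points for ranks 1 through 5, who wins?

Saffron: 4·1 + 3·3 + 9·1 + 1·4 + 5·0 + 3·2 + 2·0 + 2·0 = 32
Nori: 4·0 + 3·0 + 9·4 + 1·0 + 5·1 + 3·3 + 2·4 + 2·2 = 62
El Patio: 4·4 + 3·4 + 9·3 + 1·3 + 5·2 + 3·4 + 2·1 + 2·3 = 88
Pho House: 4·3 + 3·2 + 9·0 + 1·1 + 5·3 + 3·0 + 2·2 + 2·1 = 40
Basilico: 4·2 + 3·1 + 9·2 + 1·2 + 5·4 + 3·1 + 2·3 + 2·4 = 68
El Patio has the highest Borda score (88).

El Patio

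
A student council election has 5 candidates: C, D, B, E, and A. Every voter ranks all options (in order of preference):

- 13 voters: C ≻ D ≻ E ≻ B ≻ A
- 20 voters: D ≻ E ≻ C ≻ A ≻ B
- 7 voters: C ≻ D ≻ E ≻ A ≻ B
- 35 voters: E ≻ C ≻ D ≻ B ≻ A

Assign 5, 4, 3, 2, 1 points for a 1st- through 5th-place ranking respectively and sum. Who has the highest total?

E

C: 13·5 + 20·3 + 7·5 + 35·4 = 300
D: 13·4 + 20·5 + 7·4 + 35·3 = 285
B: 13·2 + 20·1 + 7·1 + 35·2 = 123
E: 13·3 + 20·4 + 7·3 + 35·5 = 315
A: 13·1 + 20·2 + 7·2 + 35·1 = 102
E has the highest Borda score (315).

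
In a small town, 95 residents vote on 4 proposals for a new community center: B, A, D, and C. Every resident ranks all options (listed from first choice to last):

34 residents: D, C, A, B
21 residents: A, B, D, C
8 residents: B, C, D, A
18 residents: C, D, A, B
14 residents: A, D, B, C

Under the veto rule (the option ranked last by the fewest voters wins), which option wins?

Last-place votes: B 52, A 8, D 0, C 35.
D is ranked last by the fewest voters, so D wins.

D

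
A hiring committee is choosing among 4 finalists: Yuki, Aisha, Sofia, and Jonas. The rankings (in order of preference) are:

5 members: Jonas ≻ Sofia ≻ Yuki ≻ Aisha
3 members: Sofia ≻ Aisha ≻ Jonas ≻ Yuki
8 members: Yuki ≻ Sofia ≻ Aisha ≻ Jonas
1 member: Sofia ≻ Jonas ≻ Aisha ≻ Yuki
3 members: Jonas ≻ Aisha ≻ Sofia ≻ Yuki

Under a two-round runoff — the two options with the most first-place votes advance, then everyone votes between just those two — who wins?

Jonas

Round 1 first-place votes: Yuki 8, Aisha 0, Sofia 4, Jonas 8.
Yuki and Jonas advance.
Runoff: Yuki is preferred to Jonas by 8 voters; Jonas by 12.
Jonas wins the runoff.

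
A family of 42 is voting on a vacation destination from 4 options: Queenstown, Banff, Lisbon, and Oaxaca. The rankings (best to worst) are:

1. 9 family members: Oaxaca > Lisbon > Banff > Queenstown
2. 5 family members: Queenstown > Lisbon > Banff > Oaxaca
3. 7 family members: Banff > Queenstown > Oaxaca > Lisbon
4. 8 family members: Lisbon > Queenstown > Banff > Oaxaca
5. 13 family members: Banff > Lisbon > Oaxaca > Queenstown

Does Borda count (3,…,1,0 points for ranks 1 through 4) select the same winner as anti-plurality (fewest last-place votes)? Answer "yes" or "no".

Borda — scores: Queenstown 45, Banff 82, Lisbon 78, Oaxaca 47. Winner: Banff.
Anti-plurality — last-place votes: Queenstown 22, Banff 0, Lisbon 7, Oaxaca 13. Winner: Banff.
The two methods agree.

yes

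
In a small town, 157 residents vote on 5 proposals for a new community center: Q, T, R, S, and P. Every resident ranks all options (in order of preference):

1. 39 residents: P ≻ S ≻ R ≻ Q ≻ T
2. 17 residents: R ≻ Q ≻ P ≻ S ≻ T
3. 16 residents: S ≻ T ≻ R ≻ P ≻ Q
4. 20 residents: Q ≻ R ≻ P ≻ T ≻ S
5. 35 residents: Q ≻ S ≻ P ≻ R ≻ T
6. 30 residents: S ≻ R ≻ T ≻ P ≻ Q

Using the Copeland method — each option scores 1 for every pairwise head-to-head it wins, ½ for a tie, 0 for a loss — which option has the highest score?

S

Q: beats T; loses to R, S, and P → score 1.
T: loses to Q, R, S, and P → score 0.
R: beats Q, T, and P; loses to S → score 3.
S: beats Q, T, R, and P → score 4.
P: beats Q and T; loses to R and S → score 2.
S has the best pairwise record.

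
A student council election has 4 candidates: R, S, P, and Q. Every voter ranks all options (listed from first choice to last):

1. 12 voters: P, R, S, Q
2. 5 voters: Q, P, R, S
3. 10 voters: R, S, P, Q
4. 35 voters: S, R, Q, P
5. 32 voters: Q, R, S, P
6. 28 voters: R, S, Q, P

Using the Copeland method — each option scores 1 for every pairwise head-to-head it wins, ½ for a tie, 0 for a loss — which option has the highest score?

R

R: beats S, P, and Q → score 3.
S: beats P and Q; loses to R → score 2.
P: loses to R, S, and Q → score 0.
Q: beats P; loses to R and S → score 1.
R has the best pairwise record.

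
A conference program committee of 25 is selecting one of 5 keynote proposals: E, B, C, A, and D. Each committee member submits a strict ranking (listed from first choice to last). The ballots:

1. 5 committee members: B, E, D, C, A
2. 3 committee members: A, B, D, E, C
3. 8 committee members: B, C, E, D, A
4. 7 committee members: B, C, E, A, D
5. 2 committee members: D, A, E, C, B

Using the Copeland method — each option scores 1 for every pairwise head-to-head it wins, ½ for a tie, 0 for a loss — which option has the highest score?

B

E: beats A and D; loses to B and C → score 2.
B: beats E, C, A, and D → score 4.
C: beats E, A, and D; loses to B → score 3.
A: loses to E, B, C, and D → score 0.
D: beats A; loses to E, B, and C → score 1.
B has the best pairwise record.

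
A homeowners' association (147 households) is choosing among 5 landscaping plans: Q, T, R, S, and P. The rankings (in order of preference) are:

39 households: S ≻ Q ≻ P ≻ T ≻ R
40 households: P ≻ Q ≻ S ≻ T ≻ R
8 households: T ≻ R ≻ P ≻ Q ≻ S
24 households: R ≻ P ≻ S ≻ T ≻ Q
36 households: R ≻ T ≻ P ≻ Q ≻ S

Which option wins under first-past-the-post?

First-place votes: Q 0, T 8, R 60, S 39, P 40.
R has the most first-place votes.

R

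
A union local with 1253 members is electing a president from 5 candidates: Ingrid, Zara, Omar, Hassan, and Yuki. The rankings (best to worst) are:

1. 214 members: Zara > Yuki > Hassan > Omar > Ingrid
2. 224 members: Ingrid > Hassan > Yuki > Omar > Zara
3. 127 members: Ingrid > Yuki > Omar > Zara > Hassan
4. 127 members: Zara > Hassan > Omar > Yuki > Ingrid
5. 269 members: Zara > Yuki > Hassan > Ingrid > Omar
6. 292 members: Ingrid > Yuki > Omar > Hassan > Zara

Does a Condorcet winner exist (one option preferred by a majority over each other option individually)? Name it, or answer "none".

Ingrid

Ingrid vs Zara: 643–610 for Ingrid.
Ingrid vs Omar: 912–341 for Ingrid.
Ingrid vs Hassan: 643–610 for Ingrid.
Ingrid vs Yuki: 643–610 for Ingrid.
Ingrid beats every other option head-to-head.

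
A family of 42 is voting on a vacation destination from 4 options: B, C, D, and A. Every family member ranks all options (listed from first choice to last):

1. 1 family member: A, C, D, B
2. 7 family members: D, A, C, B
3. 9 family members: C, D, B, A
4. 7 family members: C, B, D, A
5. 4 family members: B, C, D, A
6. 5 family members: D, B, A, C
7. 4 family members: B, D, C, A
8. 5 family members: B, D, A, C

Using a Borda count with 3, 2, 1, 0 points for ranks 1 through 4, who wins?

D

B: 1·0 + 7·0 + 9·1 + 7·2 + 4·3 + 5·2 + 4·3 + 5·3 = 72
C: 1·2 + 7·1 + 9·3 + 7·3 + 4·2 + 5·0 + 4·1 + 5·0 = 69
D: 1·1 + 7·3 + 9·2 + 7·1 + 4·1 + 5·3 + 4·2 + 5·2 = 84
A: 1·3 + 7·2 + 9·0 + 7·0 + 4·0 + 5·1 + 4·0 + 5·1 = 27
D has the highest Borda score (84).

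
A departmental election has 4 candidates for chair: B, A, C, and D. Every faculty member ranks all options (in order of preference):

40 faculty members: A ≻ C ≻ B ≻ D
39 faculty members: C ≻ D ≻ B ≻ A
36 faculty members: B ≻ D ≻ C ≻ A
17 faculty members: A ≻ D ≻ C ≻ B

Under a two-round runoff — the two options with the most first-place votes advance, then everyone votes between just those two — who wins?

Round 1 first-place votes: B 36, A 57, C 39, D 0.
A and C advance.
Runoff: A is preferred to C by 57 voters; C by 75.
C wins the runoff.

C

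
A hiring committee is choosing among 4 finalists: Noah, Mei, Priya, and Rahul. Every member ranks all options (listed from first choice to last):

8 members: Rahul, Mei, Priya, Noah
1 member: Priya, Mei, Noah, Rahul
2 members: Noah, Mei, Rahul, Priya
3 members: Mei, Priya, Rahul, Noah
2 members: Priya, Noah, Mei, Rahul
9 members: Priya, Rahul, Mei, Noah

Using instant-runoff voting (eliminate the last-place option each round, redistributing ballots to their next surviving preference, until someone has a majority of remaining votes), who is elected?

Priya

Round 1: Noah 2, Mei 3, Priya 12, Rahul 8. Eliminate Noah.
Round 2: Mei 5, Priya 12, Rahul 8. Eliminate Mei.
Round 3: Priya 15, Rahul 10. Priya has a majority.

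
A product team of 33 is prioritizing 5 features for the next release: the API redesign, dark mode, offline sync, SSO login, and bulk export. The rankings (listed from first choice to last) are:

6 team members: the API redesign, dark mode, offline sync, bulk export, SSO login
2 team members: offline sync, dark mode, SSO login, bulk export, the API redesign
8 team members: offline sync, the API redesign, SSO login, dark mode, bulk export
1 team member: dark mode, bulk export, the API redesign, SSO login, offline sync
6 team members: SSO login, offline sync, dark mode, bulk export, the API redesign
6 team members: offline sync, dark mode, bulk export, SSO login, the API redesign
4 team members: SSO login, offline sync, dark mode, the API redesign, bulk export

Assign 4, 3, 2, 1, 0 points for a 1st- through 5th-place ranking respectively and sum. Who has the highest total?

the API redesign: 6·4 + 2·0 + 8·3 + 1·2 + 6·0 + 6·0 + 4·1 = 54
dark mode: 6·3 + 2·3 + 8·1 + 1·4 + 6·2 + 6·3 + 4·2 = 74
offline sync: 6·2 + 2·4 + 8·4 + 1·0 + 6·3 + 6·4 + 4·3 = 106
SSO login: 6·0 + 2·2 + 8·2 + 1·1 + 6·4 + 6·1 + 4·4 = 67
bulk export: 6·1 + 2·1 + 8·0 + 1·3 + 6·1 + 6·2 + 4·0 = 29
offline sync has the highest Borda score (106).

offline sync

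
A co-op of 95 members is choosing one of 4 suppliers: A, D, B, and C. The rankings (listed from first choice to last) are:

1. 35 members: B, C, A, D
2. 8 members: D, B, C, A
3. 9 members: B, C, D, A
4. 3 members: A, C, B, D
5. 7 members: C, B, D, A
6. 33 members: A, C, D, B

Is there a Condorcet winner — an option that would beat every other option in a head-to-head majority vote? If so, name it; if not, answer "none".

B vs A: 59–36 for B.
B vs D: 54–41 for B.
B vs C: 52–43 for B.
B beats every other option head-to-head.

B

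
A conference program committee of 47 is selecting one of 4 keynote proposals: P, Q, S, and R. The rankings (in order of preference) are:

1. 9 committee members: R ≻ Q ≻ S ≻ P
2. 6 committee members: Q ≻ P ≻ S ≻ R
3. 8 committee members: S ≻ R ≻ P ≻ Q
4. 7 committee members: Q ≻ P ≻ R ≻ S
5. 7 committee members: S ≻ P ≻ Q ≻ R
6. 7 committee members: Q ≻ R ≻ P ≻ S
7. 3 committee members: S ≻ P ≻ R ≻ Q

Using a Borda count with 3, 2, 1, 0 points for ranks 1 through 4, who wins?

P: 9·0 + 6·2 + 8·1 + 7·2 + 7·2 + 7·1 + 3·2 = 61
Q: 9·2 + 6·3 + 8·0 + 7·3 + 7·1 + 7·3 + 3·0 = 85
S: 9·1 + 6·1 + 8·3 + 7·0 + 7·3 + 7·0 + 3·3 = 69
R: 9·3 + 6·0 + 8·2 + 7·1 + 7·0 + 7·2 + 3·1 = 67
Q has the highest Borda score (85).

Q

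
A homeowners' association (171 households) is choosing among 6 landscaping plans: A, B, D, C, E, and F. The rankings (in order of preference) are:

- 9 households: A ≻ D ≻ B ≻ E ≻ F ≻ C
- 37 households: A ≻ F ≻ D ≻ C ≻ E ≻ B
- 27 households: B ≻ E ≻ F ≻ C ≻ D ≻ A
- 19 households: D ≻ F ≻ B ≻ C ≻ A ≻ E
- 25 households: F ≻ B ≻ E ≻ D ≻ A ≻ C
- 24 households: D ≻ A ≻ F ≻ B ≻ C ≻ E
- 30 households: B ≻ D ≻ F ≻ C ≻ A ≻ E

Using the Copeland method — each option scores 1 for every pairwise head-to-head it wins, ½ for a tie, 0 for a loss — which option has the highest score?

A: beats C and E; loses to B, D, and F → score 2.
B: beats A, C, and E; loses to D and F → score 3.
D: beats A, B, C, and E; loses to F → score 4.
C: beats E; loses to A, B, D, and F → score 1.
E: loses to A, B, D, C, and F → score 0.
F: beats A, B, D, C, and E → score 5.
F has the best pairwise record.

F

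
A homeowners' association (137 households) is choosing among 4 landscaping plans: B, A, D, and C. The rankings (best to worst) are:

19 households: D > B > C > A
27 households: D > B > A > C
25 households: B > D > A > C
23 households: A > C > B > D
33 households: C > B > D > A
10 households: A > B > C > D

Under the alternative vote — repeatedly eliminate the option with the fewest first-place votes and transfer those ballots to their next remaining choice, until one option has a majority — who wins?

Round 1: B 25, A 33, D 46, C 33. Eliminate B.
Round 2: A 33, D 71, C 33. D has a majority.

D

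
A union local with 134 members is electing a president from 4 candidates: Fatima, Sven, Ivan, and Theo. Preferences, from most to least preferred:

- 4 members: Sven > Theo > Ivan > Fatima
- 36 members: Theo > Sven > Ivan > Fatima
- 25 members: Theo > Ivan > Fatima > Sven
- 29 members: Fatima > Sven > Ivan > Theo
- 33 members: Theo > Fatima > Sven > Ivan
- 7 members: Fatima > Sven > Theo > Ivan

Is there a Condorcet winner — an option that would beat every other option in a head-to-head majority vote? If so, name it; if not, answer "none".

Theo

Theo vs Fatima: 98–36 for Theo.
Theo vs Sven: 94–40 for Theo.
Theo vs Ivan: 105–29 for Theo.
Theo beats every other option head-to-head.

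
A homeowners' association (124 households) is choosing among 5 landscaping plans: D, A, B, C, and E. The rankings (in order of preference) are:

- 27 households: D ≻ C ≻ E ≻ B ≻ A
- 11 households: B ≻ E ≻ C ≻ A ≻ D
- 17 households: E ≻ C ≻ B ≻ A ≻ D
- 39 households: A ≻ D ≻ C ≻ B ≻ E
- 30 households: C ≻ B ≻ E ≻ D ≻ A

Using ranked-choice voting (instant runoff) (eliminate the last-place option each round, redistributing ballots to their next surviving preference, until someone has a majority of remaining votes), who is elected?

C

Round 1: D 27, A 39, B 11, C 30, E 17. Eliminate B.
Round 2: D 27, A 39, C 30, E 28. Eliminate D.
Round 3: A 39, C 57, E 28. Eliminate E.
Round 4: A 39, C 85. C has a majority.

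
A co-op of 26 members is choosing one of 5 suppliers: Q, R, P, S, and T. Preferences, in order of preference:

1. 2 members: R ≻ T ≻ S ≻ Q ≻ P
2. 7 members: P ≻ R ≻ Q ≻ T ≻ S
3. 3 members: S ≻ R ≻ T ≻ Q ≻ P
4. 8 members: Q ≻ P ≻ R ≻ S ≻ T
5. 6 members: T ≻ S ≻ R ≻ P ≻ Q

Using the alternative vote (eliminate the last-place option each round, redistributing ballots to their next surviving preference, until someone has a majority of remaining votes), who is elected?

Q

Round 1: Q 8, R 2, P 7, S 3, T 6. Eliminate R.
Round 2: Q 8, P 7, S 3, T 8. Eliminate S.
Round 3: Q 8, P 7, T 11. Eliminate P.
Round 4: Q 15, T 11. Q has a majority.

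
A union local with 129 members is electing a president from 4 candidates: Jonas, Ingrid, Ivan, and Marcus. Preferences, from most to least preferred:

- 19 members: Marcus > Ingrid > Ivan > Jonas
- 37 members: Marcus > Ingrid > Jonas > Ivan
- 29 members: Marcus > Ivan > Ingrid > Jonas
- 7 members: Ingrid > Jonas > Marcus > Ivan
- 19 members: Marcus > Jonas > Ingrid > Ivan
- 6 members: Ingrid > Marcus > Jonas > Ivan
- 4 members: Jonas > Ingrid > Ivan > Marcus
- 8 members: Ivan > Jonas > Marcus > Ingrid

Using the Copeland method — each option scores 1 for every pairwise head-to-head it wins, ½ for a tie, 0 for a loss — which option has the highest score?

Marcus

Jonas: beats Ivan; loses to Ingrid and Marcus → score 1.
Ingrid: beats Jonas and Ivan; loses to Marcus → score 2.
Ivan: loses to Jonas, Ingrid, and Marcus → score 0.
Marcus: beats Jonas, Ingrid, and Ivan → score 3.
Marcus has the best pairwise record.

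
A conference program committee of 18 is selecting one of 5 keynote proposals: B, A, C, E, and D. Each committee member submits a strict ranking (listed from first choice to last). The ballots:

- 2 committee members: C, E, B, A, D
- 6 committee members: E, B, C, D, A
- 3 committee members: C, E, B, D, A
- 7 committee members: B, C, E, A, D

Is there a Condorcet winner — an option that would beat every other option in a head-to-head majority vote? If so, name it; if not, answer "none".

none

Checking pairwise contests:
E beats B 11–7.
B beats A 18–0.
B beats C 13–5.
C beats E 12–6.
B beats D 18–0.
Every option loses at least one head-to-head, so there is no Condorcet winner.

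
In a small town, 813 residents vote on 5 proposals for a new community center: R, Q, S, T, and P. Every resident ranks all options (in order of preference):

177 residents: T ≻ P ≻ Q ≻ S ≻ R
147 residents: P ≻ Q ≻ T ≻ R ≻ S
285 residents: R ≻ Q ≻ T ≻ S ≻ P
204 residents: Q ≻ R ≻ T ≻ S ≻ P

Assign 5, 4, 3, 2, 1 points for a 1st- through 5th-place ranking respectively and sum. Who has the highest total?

R: 177·1 + 147·2 + 285·5 + 204·4 = 2712
Q: 177·3 + 147·4 + 285·4 + 204·5 = 3279
S: 177·2 + 147·1 + 285·2 + 204·2 = 1479
T: 177·5 + 147·3 + 285·3 + 204·3 = 2793
P: 177·4 + 147·5 + 285·1 + 204·1 = 1932
Q has the highest Borda score (3279).

Q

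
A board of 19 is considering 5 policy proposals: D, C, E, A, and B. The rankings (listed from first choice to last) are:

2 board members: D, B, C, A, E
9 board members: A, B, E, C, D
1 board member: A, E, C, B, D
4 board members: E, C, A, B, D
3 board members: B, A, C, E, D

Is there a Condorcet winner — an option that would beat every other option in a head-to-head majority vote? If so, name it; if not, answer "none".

A vs D: 17–2 for A.
A vs C: 13–6 for A.
A vs E: 15–4 for A.
A vs B: 14–5 for A.
A beats every other option head-to-head.

A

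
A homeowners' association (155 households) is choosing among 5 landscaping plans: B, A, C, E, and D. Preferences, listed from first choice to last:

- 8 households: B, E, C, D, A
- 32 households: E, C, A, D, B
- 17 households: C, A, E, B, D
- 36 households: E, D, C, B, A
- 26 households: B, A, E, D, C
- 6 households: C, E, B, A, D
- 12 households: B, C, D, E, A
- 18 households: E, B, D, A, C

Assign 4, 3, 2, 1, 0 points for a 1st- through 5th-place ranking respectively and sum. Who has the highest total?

E

B: 8·4 + 32·0 + 17·1 + 36·1 + 26·4 + 6·2 + 12·4 + 18·3 = 303
A: 8·0 + 32·2 + 17·3 + 36·0 + 26·3 + 6·1 + 12·0 + 18·1 = 217
C: 8·2 + 32·3 + 17·4 + 36·2 + 26·0 + 6·4 + 12·3 + 18·0 = 312
E: 8·3 + 32·4 + 17·2 + 36·4 + 26·2 + 6·3 + 12·1 + 18·4 = 484
D: 8·1 + 32·1 + 17·0 + 36·3 + 26·1 + 6·0 + 12·2 + 18·2 = 234
E has the highest Borda score (484).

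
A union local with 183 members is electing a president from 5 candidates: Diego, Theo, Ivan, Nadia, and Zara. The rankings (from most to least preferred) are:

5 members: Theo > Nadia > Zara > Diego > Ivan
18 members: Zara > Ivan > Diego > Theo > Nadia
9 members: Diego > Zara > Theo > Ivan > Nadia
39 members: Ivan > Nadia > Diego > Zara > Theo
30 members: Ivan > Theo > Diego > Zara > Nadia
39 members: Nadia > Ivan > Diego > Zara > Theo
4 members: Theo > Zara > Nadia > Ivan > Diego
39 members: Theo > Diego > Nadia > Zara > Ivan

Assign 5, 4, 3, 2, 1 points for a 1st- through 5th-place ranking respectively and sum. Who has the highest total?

Diego: 5·2 + 18·3 + 9·5 + 39·3 + 30·3 + 39·3 + 4·1 + 39·4 = 593
Theo: 5·5 + 18·2 + 9·3 + 39·1 + 30·4 + 39·1 + 4·5 + 39·5 = 501
Ivan: 5·1 + 18·4 + 9·2 + 39·5 + 30·5 + 39·4 + 4·2 + 39·1 = 643
Nadia: 5·4 + 18·1 + 9·1 + 39·4 + 30·1 + 39·5 + 4·3 + 39·3 = 557
Zara: 5·3 + 18·5 + 9·4 + 39·2 + 30·2 + 39·2 + 4·4 + 39·2 = 451
Ivan has the highest Borda score (643).

Ivan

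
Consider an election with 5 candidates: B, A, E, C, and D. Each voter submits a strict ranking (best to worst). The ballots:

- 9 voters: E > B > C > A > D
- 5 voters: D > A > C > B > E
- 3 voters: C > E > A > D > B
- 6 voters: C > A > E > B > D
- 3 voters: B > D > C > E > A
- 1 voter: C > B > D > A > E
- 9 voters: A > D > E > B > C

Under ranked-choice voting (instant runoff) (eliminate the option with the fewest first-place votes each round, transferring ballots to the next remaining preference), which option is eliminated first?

B

Round 1: B 3, A 9, E 9, C 10, D 5. Eliminate B.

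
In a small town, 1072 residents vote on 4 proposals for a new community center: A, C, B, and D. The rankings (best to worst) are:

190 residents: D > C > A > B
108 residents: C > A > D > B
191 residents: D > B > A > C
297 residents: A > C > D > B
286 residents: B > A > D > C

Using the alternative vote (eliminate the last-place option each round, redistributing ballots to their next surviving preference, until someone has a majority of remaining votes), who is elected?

Round 1: A 297, C 108, B 286, D 381. Eliminate C.
Round 2: A 405, B 286, D 381. Eliminate B.
Round 3: A 691, D 381. A has a majority.

A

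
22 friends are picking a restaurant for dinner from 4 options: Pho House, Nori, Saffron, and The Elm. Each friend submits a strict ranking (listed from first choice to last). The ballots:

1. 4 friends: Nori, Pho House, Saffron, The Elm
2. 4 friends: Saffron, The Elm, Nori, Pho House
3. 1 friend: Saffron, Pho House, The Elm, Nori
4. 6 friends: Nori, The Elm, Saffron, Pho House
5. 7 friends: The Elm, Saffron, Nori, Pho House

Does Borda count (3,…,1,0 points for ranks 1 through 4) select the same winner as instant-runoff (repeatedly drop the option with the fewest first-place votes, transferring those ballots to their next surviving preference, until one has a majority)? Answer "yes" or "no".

yes

Borda — scores: Pho House 10, Nori 41, Saffron 39, The Elm 42. Winner: The Elm.
Instant-runoff — R1 Pho House 0, Nori 10, Saffron 5, The Elm 7 (Pho House out); R2 Nori 10, Saffron 5, The Elm 7 (Saffron out); R3 Nori 10, The Elm 12 (The Elm winner). Winner: The Elm.
The two methods agree.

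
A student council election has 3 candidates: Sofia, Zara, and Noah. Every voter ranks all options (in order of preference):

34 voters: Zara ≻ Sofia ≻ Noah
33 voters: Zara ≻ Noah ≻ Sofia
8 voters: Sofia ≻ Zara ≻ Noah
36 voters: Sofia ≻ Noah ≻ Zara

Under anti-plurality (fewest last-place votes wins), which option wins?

Sofia

Last-place votes: Sofia 33, Zara 36, Noah 42.
Sofia is ranked last by the fewest voters, so Sofia wins.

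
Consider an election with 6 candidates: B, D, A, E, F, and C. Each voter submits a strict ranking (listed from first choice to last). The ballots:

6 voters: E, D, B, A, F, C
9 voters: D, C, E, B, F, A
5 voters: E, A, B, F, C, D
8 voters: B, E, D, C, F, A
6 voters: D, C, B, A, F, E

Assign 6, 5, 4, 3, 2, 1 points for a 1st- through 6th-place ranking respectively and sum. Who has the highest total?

D

B: 6·4 + 9·3 + 5·4 + 8·6 + 6·4 = 143
D: 6·5 + 9·6 + 5·1 + 8·4 + 6·6 = 157
A: 6·3 + 9·1 + 5·5 + 8·1 + 6·3 = 78
E: 6·6 + 9·4 + 5·6 + 8·5 + 6·1 = 148
F: 6·2 + 9·2 + 5·3 + 8·2 + 6·2 = 73
C: 6·1 + 9·5 + 5·2 + 8·3 + 6·5 = 115
D has the highest Borda score (157).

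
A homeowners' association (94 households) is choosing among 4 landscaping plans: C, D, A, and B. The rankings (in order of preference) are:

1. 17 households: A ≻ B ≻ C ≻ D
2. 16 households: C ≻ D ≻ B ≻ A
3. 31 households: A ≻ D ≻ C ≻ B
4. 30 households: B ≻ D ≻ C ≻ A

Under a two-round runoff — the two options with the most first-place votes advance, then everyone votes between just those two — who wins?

A

Round 1 first-place votes: C 16, D 0, A 48, B 30.
A and B advance.
Runoff: A is preferred to B by 48 voters; B by 46.
A wins the runoff.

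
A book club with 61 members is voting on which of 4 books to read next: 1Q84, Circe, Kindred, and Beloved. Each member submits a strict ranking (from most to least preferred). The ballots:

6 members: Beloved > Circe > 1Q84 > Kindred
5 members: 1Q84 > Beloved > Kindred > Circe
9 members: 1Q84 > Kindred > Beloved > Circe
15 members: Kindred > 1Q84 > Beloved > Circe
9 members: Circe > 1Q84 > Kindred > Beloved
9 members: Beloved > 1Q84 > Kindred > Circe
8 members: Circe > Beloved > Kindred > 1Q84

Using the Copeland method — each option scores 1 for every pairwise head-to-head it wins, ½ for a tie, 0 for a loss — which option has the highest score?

1Q84

1Q84: beats Circe, Kindred, and Beloved → score 3.
Circe: loses to 1Q84, Kindred, and Beloved → score 0.
Kindred: beats Circe and Beloved; loses to 1Q84 → score 2.
Beloved: beats Circe; loses to 1Q84 and Kindred → score 1.
1Q84 has the best pairwise record.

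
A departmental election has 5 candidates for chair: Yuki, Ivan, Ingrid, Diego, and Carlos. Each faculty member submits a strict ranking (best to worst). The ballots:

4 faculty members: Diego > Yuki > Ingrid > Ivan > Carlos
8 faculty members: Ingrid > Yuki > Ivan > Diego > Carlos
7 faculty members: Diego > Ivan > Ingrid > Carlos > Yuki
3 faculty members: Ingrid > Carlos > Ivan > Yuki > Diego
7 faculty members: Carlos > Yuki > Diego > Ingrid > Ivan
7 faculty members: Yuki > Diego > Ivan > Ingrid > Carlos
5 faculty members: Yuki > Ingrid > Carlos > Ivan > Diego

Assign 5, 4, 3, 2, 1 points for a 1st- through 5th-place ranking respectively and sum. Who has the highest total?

Yuki

Yuki: 4·4 + 8·4 + 7·1 + 3·2 + 7·4 + 7·5 + 5·5 = 149
Ivan: 4·2 + 8·3 + 7·4 + 3·3 + 7·1 + 7·3 + 5·2 = 107
Ingrid: 4·3 + 8·5 + 7·3 + 3·5 + 7·2 + 7·2 + 5·4 = 136
Diego: 4·5 + 8·2 + 7·5 + 3·1 + 7·3 + 7·4 + 5·1 = 128
Carlos: 4·1 + 8·1 + 7·2 + 3·4 + 7·5 + 7·1 + 5·3 = 95
Yuki has the highest Borda score (149).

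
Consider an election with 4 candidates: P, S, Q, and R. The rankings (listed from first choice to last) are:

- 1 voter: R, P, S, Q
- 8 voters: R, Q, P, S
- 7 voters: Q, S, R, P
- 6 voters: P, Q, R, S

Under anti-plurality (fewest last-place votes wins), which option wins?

Last-place votes: P 7, S 14, Q 1, R 0.
R is ranked last by the fewest voters, so R wins.

R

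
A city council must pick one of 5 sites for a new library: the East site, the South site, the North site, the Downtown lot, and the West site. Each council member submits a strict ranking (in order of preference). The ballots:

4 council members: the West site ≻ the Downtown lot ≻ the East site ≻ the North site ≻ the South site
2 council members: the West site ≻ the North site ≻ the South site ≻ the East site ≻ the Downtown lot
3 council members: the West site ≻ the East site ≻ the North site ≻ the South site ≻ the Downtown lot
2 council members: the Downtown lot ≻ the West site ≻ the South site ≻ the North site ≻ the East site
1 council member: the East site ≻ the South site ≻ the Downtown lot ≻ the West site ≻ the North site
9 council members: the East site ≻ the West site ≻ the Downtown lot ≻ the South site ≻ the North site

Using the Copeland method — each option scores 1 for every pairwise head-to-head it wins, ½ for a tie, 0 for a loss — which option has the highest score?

the East site: beats the South site, the North site, and the Downtown lot; loses to the West site → score 3.
the South site: beats the North site; loses to the East site, the Downtown lot, and the West site → score 1.
the North site: loses to the East site, the South site, the Downtown lot, and the West site → score 0.
the Downtown lot: beats the South site and the North site; loses to the East site and the West site → score 2.
the West site: beats the East site, the South site, the North site, and the Downtown lot → score 4.
the West site has the best pairwise record.

the West site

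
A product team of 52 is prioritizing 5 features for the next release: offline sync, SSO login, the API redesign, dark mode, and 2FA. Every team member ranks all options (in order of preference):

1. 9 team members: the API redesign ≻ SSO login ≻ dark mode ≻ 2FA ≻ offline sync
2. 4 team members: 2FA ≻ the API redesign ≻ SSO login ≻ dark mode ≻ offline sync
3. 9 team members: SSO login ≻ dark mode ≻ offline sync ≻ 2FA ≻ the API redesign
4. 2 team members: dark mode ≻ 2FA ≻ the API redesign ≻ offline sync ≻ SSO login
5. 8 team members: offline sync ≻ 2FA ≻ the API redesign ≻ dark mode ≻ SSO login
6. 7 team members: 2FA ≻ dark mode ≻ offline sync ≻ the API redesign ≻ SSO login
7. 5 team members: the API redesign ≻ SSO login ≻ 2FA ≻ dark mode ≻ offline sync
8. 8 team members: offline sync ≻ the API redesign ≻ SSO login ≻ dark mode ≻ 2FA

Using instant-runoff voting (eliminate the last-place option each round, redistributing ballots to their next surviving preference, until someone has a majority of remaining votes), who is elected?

Round 1: offline sync 16, SSO login 9, the API redesign 14, dark mode 2, 2FA 11. Eliminate dark mode.
Round 2: offline sync 16, SSO login 9, the API redesign 14, 2FA 13. Eliminate SSO login.
Round 3: offline sync 25, the API redesign 14, 2FA 13. Eliminate 2FA.
Round 4: offline sync 32, the API redesign 20. Offline sync has a majority.

offline sync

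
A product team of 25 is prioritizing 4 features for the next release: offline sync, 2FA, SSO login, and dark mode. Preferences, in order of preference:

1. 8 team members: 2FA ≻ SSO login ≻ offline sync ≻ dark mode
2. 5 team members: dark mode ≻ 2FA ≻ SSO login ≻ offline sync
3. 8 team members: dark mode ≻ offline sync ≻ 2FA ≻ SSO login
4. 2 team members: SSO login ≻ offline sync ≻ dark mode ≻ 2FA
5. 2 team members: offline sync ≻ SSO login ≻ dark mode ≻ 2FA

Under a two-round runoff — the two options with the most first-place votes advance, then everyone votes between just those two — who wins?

Round 1 first-place votes: offline sync 2, 2FA 8, SSO login 2, dark mode 13.
dark mode and 2FA advance.
Runoff: dark mode is preferred to 2FA by 17 voters; 2FA by 8.
dark mode wins the runoff.

dark mode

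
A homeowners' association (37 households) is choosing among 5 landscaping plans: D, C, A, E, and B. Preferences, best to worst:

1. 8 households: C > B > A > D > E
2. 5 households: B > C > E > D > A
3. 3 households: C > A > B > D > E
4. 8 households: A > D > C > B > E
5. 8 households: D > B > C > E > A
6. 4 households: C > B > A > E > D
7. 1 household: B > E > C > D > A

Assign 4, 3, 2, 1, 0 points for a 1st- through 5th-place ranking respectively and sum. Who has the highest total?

D: 8·1 + 5·1 + 3·1 + 8·3 + 8·4 + 4·0 + 1·1 = 73
C: 8·4 + 5·3 + 3·4 + 8·2 + 8·2 + 4·4 + 1·2 = 109
A: 8·2 + 5·0 + 3·3 + 8·4 + 8·0 + 4·2 + 1·0 = 65
E: 8·0 + 5·2 + 3·0 + 8·0 + 8·1 + 4·1 + 1·3 = 25
B: 8·3 + 5·4 + 3·2 + 8·1 + 8·3 + 4·3 + 1·4 = 98
C has the highest Borda score (109).

C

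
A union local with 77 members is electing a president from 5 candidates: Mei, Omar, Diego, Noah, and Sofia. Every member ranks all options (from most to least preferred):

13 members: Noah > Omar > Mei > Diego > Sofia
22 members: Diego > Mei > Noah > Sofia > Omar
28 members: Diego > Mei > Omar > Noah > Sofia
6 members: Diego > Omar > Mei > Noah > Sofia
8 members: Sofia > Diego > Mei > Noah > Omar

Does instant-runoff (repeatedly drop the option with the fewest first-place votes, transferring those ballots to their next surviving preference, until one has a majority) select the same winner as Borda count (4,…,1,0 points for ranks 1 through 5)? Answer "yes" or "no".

Instant-runoff — R1 Mei 0, Omar 0, Diego 56, Noah 13, Sofia 8 (Diego winner). Winner: Diego.
Borda — scores: Mei 204, Omar 113, Diego 261, Noah 138, Sofia 54. Winner: Diego.
The two methods agree.

yes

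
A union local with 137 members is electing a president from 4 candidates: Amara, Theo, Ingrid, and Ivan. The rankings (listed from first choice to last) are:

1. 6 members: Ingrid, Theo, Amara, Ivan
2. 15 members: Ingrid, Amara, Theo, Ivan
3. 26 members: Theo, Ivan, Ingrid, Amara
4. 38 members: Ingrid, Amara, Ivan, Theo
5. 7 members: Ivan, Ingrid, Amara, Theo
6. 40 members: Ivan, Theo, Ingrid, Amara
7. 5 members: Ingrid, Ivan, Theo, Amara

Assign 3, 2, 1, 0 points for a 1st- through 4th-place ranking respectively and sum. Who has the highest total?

Amara: 6·1 + 15·2 + 26·0 + 38·2 + 7·1 + 40·0 + 5·0 = 119
Theo: 6·2 + 15·1 + 26·3 + 38·0 + 7·0 + 40·2 + 5·1 = 190
Ingrid: 6·3 + 15·3 + 26·1 + 38·3 + 7·2 + 40·1 + 5·3 = 272
Ivan: 6·0 + 15·0 + 26·2 + 38·1 + 7·3 + 40·3 + 5·2 = 241
Ingrid has the highest Borda score (272).

Ingrid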